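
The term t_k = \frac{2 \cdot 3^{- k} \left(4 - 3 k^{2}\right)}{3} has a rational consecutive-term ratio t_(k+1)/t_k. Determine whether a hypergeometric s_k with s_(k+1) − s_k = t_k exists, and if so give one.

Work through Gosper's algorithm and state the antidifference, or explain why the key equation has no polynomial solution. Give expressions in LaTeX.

s_k = 3^{- k} \left(3 k^{2} + 3 k - 1\right)

t_(k+1)/t_k = (3*(k + 1)**2 - 4)/(3*(3*k**2 - 4)).
So A=1/3 and B=1, with C=k**2 - 4/3.
Key eq: (1/3)·f(k+1) = (1)·f(k) + (k**2 - 4/3).
d = 2 from the (0,0,2) case.
Solve for f: f(k) = -(3*k**2 + 3*k - 1)/2 (degree 2 ≤ 2).
So s_k = (B(k−1)f/C)·t_k = (-3*(3*k**2 + 3*k - 1)/(2*(3*k**2 - 4)))·t_k = (3*k**2 + 3*k - 1)/3**k.
Check: Δs_k = 2*(4 - 3*k**2)/(3*3**k). ✓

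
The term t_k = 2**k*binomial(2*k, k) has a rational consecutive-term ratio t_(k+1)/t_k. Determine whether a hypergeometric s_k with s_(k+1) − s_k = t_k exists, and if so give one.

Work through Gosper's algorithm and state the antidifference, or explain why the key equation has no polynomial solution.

r(k) = 4*(2*k + 1)/(k + 1) after simplifying.
So A=8*k + 4 and B=k + 1, with C=1.
f must satisfy (8*k + 4)·f(k+1) − (k)·f(k) = 1.
Bound: deg f ≤ -1.
Negative degree bound (-1): no f exists, t_k not Gosper-summable.

no hypergeometric antidifference exists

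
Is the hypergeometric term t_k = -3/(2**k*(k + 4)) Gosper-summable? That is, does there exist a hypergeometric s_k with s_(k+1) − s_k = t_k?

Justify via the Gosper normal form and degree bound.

Compute t_(k+1)/t_k: get (k + 4)/(2*(k + 5)).
Factor: A=k/2 + 2; B=k + 5; C=1.
Solve (k/2 + 2)·f(k+1) − (k + 4)·f(k) = 1.
deg f ≤ -1 (via 1,1,0).
d = -1 < 0 ⇒ no nonzero polynomial f; not summable.

No — negative degree bound, so no certificate f.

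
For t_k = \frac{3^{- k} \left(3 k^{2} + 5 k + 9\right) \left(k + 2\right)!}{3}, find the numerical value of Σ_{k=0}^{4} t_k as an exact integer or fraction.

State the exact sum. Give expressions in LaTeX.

Σ = 9412/27

Compute t_(k+1)/t_k: get (k + 3)*(5*k + 3*(k + 1)**2 + 14)/(3*(3*k**2 + 5*k + 9)).
So A=k/3 + 1 and B=1, with C=k**2 + 5*k/3 + 3.
Set up (k/3 + 1)·f(k+1) − (1)·f(k) − (k**2 + 5*k/3 + 3) = 0.
Degrees (1,0,2) ⇒ d ≤ 1.
Solving with deg f ≤ 1: f(k) = 3*k + 2.
R(k) = B(k−1)·f(k)/C(k) = 3*(3*k + 2)/(3*k**2 + 5*k + 9); s_k = R·t_k = (3*k + 2)*factorial(k + 2)/3**k.
Check: Δs_k = (3*k**2 + 5*k + 9)*factorial(k + 2)/(3*3**k). ✓
Sum = s_(5) − s_(0); s_(5) = 9520/27, s_(0) = 4 ⇒ 9412/27.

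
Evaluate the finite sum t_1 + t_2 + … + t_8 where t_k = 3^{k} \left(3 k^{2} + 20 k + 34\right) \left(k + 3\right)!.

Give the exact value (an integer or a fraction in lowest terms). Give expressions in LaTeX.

Step 1: r(k) = 3*(3*k**3 + 38*k**2 + 161*k + 228)/(3*k**2 + 20*k + 34).
Factor: A=3*k + 12; B=1; C=k**2 + 20*k/3 + 34/3.
Need (3*k + 12)·f(k+1) − (1)·f(k) = k**2 + 20*k/3 + 34/3.
Degrees (1,0,2) ⇒ d ≤ 1.
Solve for f: f(k) = (k + 2)/3 (degree 1 ≤ 1).
Get s_k = R·t_k = 3**k*(k + 2)*factorial(k + 3) with R(k) = B(k−1)f(k)/C(k) = (k + 2)/(3*k**2 + 20*k + 34).
Verify: 3**k*(3*k**2 + 20*k + 34)*factorial(k + 3) matches t_k.
Σ_(k=1)^(8) t_k = s_(9) − s_(1) = 103710073420800 − (216) = 103710073420584.

Σ = 103710073420584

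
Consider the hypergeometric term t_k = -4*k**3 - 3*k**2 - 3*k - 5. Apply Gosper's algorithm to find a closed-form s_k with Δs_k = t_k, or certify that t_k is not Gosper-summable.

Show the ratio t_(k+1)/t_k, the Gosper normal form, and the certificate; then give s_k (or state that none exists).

t_(k+1)/t_k = (4*k**3 + 15*k**2 + 21*k + 15)/(4*k**3 + 3*k**2 + 3*k + 5).
Factor: A=1; B=1; C=k**3 + 3*k**2/4 + 3*k/4 + 5/4.
f must satisfy (1)·f(k+1) − (1)·f(k) = k**3 + 3*k**2/4 + 3*k/4 + 5/4.
Bound: deg f ≤ 4.
Solve for f: f(k) = k*(k**3 - k**2 + k + 4)/4 (degree 4 ≤ 4).
Certificate R = B(k−1)f/C = k*(k**3 - k**2 + k + 4)/(4*k**3 + 3*k**2 + 3*k + 5) gives s_k = k*(-k**3 + k**2 - k - 4).
s_(k+1) − s_k = -4*k**3 - 3*k**2 - 3*k - 5 = t_k.

s_k = k*(-k**3 + k**2 - k - 4)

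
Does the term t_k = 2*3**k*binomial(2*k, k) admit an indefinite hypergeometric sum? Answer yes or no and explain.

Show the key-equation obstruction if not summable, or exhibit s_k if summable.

Ratio r(k) = 6*(2*k + 1)/(k + 1).
Gosper form: A/B · C(k+1)/C(k) with A=12*k + 6, B=k + 1, C=1.
Need (12*k + 6)·f(k+1) − (k)·f(k) = 1.
From deg A=1, deg B=1, deg C=0: d=-1.
deg f ≤ -1 is impossible — no certificate.

No — key equation has no polynomial f.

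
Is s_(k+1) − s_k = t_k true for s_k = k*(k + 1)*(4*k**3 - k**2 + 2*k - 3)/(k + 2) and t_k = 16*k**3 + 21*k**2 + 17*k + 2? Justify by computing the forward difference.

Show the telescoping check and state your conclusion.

Invalid: residual (-12*k**4 - 54*k**3 - 57*k**2 - 39*k - 4)/(k**2 + 5*k + 6) ≠ 0.

s_(k+1) = (k + 1)*(k + 2)*(2*k + 4*(k + 1)**3 - (k + 1)**2 - 1)/(k + 3)
s_(k+1) − s_k = (16*k**5 + 89*k**4 + 164*k**3 + 156*k**2 + 73*k + 8)/(k**2 + 5*k + 6)
(s_(k+1) − s_k) − t_k = (-12*k**4 - 54*k**3 - 57*k**2 - 39*k - 4)/(k**2 + 5*k + 6)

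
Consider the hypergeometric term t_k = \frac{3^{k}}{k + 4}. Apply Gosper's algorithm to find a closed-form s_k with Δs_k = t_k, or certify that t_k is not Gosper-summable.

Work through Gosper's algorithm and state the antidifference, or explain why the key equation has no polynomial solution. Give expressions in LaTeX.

Ratio r(k) = 3*(k + 4)/(k + 5).
Normal form (A,B,C) = (3*k + 12, k + 5, 1).
f must satisfy (3*k + 12)·f(k+1) − (k + 4)·f(k) = 1.
Bound: deg f ≤ -1.
Bound -1 < 0, so the key equation has no polynomial solution.

no hypergeometric antidifference exists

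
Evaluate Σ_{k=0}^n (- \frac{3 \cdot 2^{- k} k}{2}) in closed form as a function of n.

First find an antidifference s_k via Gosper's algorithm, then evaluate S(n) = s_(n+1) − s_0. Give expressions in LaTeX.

Ratio r(k) = (k + 1)/(2*k).
Normal form (A,B,C) = (1/2, 1, k).
Key eq: (1/2)·f(k+1) = (1)·f(k) + (k).
Degrees (0,0,1) ⇒ d ≤ 1.
Match coefficients ⇒ f(k) = -2*(k + 1).
Certificate R = B(k−1)f/C = -2*(k + 1)/k gives s_k = 3*(k + 1)/2**k.
s_(k+1) − s_k = -3*k/(2*2**k) = t_k.
s_(n+1) = 3*2**(-n - 1)*(n + 2) and s_(0) = 3, so S(n) = 3*(-2*2**n + n + 2)/(2*2**n).

S(n) = \frac{3 \cdot 2^{- n} \left(- 2 \cdot 2^{n} + n + 2\right)}{2}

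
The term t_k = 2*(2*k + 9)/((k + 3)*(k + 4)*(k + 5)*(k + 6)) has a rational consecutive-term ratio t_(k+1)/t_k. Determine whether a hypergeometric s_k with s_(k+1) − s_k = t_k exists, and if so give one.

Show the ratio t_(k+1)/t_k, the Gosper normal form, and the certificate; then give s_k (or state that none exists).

s_k = 2*k*(k + 8)/(15*(k**2 + 8*k + 15))

Compute t_(k+1)/t_k: get (k + 3)*(2*k + 11)/((k + 7)*(2*k + 9)).
Normal form (A,B,C) = (k + 3, k + 7, k + 9/2).
f must satisfy (k + 3)·f(k+1) − (k + 6)·f(k) = k + 9/2.
From deg A=1, deg B=1, deg C=1: d=3.
A polynomial solution: f(k) = k*(k + 4)*(k + 8)/30.
So s_k = (B(k−1)f/C)·t_k = (k*(k + 4)*(k + 6)*(k + 8)/(15*(2*k + 9)))·t_k = 2*k*(k + 8)/(15*(k**2 + 8*k + 15)).
s_(k+1) − s_k = 2*(2*k + 9)/(k**4 + 18*k**3 + 119*k**2 + 342*k + 360) = t_k.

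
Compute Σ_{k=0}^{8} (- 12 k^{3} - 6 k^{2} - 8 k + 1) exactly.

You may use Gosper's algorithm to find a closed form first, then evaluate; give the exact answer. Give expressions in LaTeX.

Ratio r(k) = (12*k**3 + 42*k**2 + 56*k + 25)/(12*k**3 + 6*k**2 + 8*k - 1).
Normal form (A,B,C) = (1, 1, k**3 + k**2/2 + 2*k/3 - 1/12).
Solve (1)·f(k+1) − (1)·f(k) = k**3 + k**2/2 + 2*k/3 - 1/12.
From deg A=0, deg B=0, deg C=3: d=4.
Solving with deg f ≤ 4: f(k) = k*(3*k**3 - 4*k**2 + 4*k - 4)/12.
So s_k = (B(k−1)f/C)·t_k = (k*(3*k**3 - 4*k**2 + 4*k - 4)/(12*k**3 + 6*k**2 + 8*k - 1))·t_k = k*(-3*k**3 + 4*k**2 - 4*k + 4).
Δs = -12*k**3 - 6*k**2 - 8*k + 1, as required.
Telescoping: Σ = s_(9) − s_(0) = -17055 − (0) = -17055.

Σ = -17055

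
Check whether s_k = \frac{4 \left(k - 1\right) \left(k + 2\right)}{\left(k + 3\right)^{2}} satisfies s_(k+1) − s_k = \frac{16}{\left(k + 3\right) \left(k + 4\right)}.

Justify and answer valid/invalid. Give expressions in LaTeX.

Invalid: residual \frac{4 \left(k^{2} - k - 16\right)}{k^{4} + 14 k^{3} + 73 k^{2} + 168 k + 144} ≠ 0.

s_(k+1) = 4*k*(k + 3)/(k + 4)**2
s_(k+1) − s_k = 4*(5*k**2 + 27*k + 32)/(k**4 + 14*k**3 + 73*k**2 + 168*k + 144)
(s_(k+1) − s_k) − t_k = 4*(k**2 - k - 16)/(k**4 + 14*k**3 + 73*k**2 + 168*k + 144)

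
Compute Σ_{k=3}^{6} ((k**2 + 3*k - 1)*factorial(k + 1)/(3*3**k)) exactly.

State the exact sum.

Σ = 43504/243

The ratio is (k + 2)*(3*k + (k + 1)**2 + 2)/(3*(k**2 + 3*k - 1)).
Normal form (A,B,C) = (k/3 + 2/3, 1, k**2 + 3*k - 1).
Need (k/3 + 2/3)·f(k+1) − (1)·f(k) = k**2 + 3*k - 1.
deg f ≤ 1 (via 1,0,2).
A polynomial solution: f(k) = 3*(k + 3).
Get s_k = R·t_k = (k + 3)*factorial(k + 1)/3**k with R(k) = B(k−1)f(k)/C(k) = 3*(k + 3)/(k**2 + 3*k - 1).
s_(k+1) − s_k = (k**2 + 3*k - 1)*factorial(k + 1)/(3*3**k) = t_k.
Σ_(k=3)^(6) t_k = s_(7) − s_(3) = 44800/243 − (16/3) = 43504/243.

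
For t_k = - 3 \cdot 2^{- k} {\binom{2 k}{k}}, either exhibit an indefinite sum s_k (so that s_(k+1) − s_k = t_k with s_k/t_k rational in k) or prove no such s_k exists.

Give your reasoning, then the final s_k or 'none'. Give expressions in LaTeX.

none — t_k is not Gosper-summable

Compute t_(k+1)/t_k: get (2*k + 1)/(k + 1).
So A=2*k + 1 and B=k + 1, with C=1.
Key eq: (2*k + 1)·f(k+1) = (k)·f(k) + (1).
From deg A=1, deg B=1, deg C=0: d=-1.
d = -1 < 0 ⇒ no nonzero polynomial f; not summable.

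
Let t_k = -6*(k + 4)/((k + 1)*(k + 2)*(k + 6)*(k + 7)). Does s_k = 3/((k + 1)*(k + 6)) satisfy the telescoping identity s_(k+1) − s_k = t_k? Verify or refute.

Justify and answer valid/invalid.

valid; difference matches t_k

s_(k+1) = 3/((k + 2)*(k + 7))
s_(k+1) − s_k = 6*(-k - 4)/(k**4 + 16*k**3 + 83*k**2 + 152*k + 84)
(s_(k+1) − s_k) − t_k = 0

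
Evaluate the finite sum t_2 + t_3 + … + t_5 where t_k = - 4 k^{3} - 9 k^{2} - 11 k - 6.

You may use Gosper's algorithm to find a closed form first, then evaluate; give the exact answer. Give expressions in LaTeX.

Σ = -1560

Step 1: r(k) = (4*k**3 + 21*k**2 + 41*k + 30)/(4*k**3 + 9*k**2 + 11*k + 6).
Normal form (A,B,C) = (1, 1, k**3 + 9*k**2/4 + 11*k/4 + 3/2).
Solve (1)·f(k+1) − (1)·f(k) = k**3 + 9*k**2/4 + 11*k/4 + 3/2.
deg f ≤ 4 (via 0,0,3).
Solving with deg f ≤ 4: f(k) = k*(k + 1)*(k**2 + 2)/4.
Get s_k = R·t_k = k*(-k**3 - k**2 - 2*k - 2) with R(k) = B(k−1)f(k)/C(k) = k*(k**2 + 2)/(4*k**2 + 5*k + 6).
Verify: -4*k**3 - 9*k**2 - 11*k - 6 matches t_k.
Evaluate s at k=6 and k=2: -1596 and -36; difference -1560.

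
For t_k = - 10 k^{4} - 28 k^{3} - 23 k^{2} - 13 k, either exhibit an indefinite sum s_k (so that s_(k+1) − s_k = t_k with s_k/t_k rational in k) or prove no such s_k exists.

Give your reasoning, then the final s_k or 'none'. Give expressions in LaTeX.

r(k) = (10*k**4 + 68*k**3 + 167*k**2 + 183*k + 74)/(k*(10*k**3 + 28*k**2 + 23*k + 13)) after simplifying.
Gosper form: A/B · C(k+1)/C(k) with A=1, B=1, C=k**4 + 14*k**3/5 + 23*k**2/10 + 13*k/10.
Set up (1)·f(k+1) − (1)·f(k) − (k**4 + 14*k**3/5 + 23*k**2/10 + 13*k/10) = 0.
deg f ≤ 5 (via 0,0,4).
Solve for f: f(k) = k*(k - 1)*(2*k**3 + 4*k**2 + k + 3)/10 (degree 5 ≤ 5).
Then R = B(k−1)f/C = (k - 1)*(2*k**3 + 4*k**2 + k + 3)/(10*k**3 + 28*k**2 + 23*k + 13), so s_k = R(k)·t_k = k*(-2*k**4 - 2*k**3 + 3*k**2 - 2*k + 3).
Δs = k*(-10*k**3 - 28*k**2 - 23*k - 13), as required.

s_k = k \left(- 2 k^{4} - 2 k^{3} + 3 k^{2} - 2 k + 3\right)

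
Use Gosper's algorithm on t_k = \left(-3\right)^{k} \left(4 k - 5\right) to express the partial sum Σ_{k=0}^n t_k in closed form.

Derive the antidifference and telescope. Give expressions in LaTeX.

S(n) = - \left(-3\right)^{n + 1} n + \left(-3\right)^{n + 1} - 2

Compute t_(k+1)/t_k: get 3*(1 - 4*k)/(4*k - 5).
A = -3, B = 1, C = k - 5/4.
Need (-3)·f(k+1) − (1)·f(k) = k - 5/4.
From deg A=0, deg B=0, deg C=1: d=1.
Match coefficients ⇒ f(k) = -(k - 2)/4.
So s_k = (B(k−1)f/C)·t_k = (-(k - 2)/(4*k - 5))·t_k = (-3)**k*(2 - k).
Δs = (-3)**k*(4*k - 5), as required.
Telescope: S(n) = s_(n+1) − s_(0) = (-3)**(n + 1)*(1 - n) − (2) = -(-3)**(n + 1)*n + (-3)**(n + 1) - 2.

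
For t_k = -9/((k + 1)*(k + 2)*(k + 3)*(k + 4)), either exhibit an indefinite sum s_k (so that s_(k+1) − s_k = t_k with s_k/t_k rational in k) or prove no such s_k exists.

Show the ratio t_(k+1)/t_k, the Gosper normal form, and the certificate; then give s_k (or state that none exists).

s_k = k*(-k**2 - 6*k - 11)/(2*(k + 1)*(k + 2)*(k + 3))

t_(k+1)/t_k = (k + 1)/(k + 5).
So A=k + 1 and B=k + 5, with C=1.
f must satisfy (k + 1)·f(k+1) − (k + 4)·f(k) = 1.
Degrees (1,1,0) ⇒ d ≤ 3.
Coefficient equations give f(k) = k*(k**2 + 6*k + 11)/18.
Then R = B(k−1)f/C = k*(k + 4)*(k**2 + 6*k + 11)/18, so s_k = R(k)·t_k = k*(-k**2 - 6*k - 11)/(2*(k + 1)*(k + 2)*(k + 3)).
s_(k+1) − s_k = -9/(k**4 + 10*k**3 + 35*k**2 + 50*k + 24) = t_k.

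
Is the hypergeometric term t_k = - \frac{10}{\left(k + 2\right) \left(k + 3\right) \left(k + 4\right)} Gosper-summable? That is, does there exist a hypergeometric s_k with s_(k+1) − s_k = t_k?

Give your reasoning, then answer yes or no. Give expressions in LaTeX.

The ratio is (k + 2)/(k + 5).
Normal form (A,B,C) = (k + 2, k + 5, 1).
Key eq: (k + 2)·f(k+1) = (k + 4)·f(k) + (1).
From deg A=1, deg B=1, deg C=0: d=2.
Solve for f: f(k) = k*(k + 5)/12 (degree 2 ≤ 2).
Then R = B(k−1)f/C = k*(k + 4)*(k + 5)/12, so s_k = R(k)·t_k = 5*k*(-k - 5)/(6*(k + 2)*(k + 3)).
Verify: -10/(k**3 + 9*k**2 + 26*k + 24) matches t_k.

Yes. s_k = \frac{5 k \left(- k - 5\right)}{6 \left(k + 2\right) \left(k + 3\right)}.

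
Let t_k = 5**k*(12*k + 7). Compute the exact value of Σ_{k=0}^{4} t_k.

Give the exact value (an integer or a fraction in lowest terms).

Σ = 40627

Compute t_(k+1)/t_k: get 5*(12*k + 19)/(12*k + 7).
Take A(k)=5, B(k)=1, C(k)=k + 7/12.
Solve (5)·f(k+1) − (1)·f(k) = k + 7/12.
deg f ≤ 1 (via 0,0,1).
Solve for f: f(k) = (3*k - 2)/12 (degree 1 ≤ 1).
R(k) = B(k−1)·f(k)/C(k) = (3*k - 2)/(12*k + 7); s_k = R·t_k = 5**k*(3*k - 2).
Δs = 5**k*(12*k + 7), as required.
Sum = s_(5) − s_(0); s_(5) = 40625, s_(0) = -2 ⇒ 40627.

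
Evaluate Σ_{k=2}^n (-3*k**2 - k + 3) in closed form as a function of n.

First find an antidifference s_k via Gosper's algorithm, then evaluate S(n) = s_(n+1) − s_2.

The ratio is (k + 3*(k + 1)**2 - 2)/(3*k**2 + k - 3).
A = 1, B = 1, C = k**2 + k/3 - 1.
f must satisfy (1)·f(k+1) − (1)·f(k) = k**2 + k/3 - 1.
From deg A=0, deg B=0, deg C=2: d=3.
Solving with deg f ≤ 3: f(k) = k*(k**2 - k - 3)/3.
Then R = B(k−1)f/C = k*(k**2 - k - 3)/(3*k**2 + k - 3), so s_k = R(k)·t_k = k*(-k**2 + k + 3).
Check: Δs_k = -3*k**2 - k + 3. ✓
s_(n+1) = -n**3 - 2*n**2 + 2*n + 3 and s_(2) = 2, so S(n) = -n**3 - 2*n**2 + 2*n + 1.

S(n) = -n**3 - 2*n**2 + 2*n + 1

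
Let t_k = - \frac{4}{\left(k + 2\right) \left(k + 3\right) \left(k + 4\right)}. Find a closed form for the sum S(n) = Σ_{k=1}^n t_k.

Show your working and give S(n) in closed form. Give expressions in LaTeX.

r(k) = (k + 2)/(k + 5) after simplifying.
So A=k + 2 and B=k + 5, with C=1.
Set up (k + 2)·f(k+1) − (k + 4)·f(k) − (1) = 0.
deg f ≤ 2 (via 1,1,0).
Solve for f: f(k) = k*(k + 5)/12 (degree 2 ≤ 2).
So s_k = (B(k−1)f/C)·t_k = (k*(k + 4)*(k + 5)/12)·t_k = k*(-k - 5)/(3*(k + 2)*(k + 3)).
Check: Δs_k = -4/(k**3 + 9*k**2 + 26*k + 24). ✓
Σ_(k=1)^n t_k = s_(n+1) − s_(1) = ((-n**2 - 7*n - 6)/(3*(n**2 + 7*n + 12))) − (-1/6), i.e. n*(-n - 7)/(6*(n**2 + 7*n + 12)).

S(n) = \frac{n \left(- n - 7\right)}{6 \left(n^{2} + 7 n + 12\right)}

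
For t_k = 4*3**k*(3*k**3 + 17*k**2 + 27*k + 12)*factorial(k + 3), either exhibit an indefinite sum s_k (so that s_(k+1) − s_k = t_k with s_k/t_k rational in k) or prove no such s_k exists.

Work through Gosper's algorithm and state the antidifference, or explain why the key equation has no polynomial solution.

s_k = 4*3**k*k**2*factorial(k + 3)

t_(k+1)/t_k = 3*(3*k**4 + 38*k**3 + 174*k**2 + 339*k + 236)/(3*k**3 + 17*k**2 + 27*k + 12).
So A=3*k + 12 and B=1, with C=k**3 + 17*k**2/3 + 9*k + 4.
f must satisfy (3*k + 12)·f(k+1) − (1)·f(k) = k**3 + 17*k**2/3 + 9*k + 4.
Degrees (1,0,3) ⇒ d ≤ 2.
Coefficient equations give f(k) = k**2/3.
Get s_k = R·t_k = 4*3**k*k**2*factorial(k + 3) with R(k) = B(k−1)f(k)/C(k) = k**2/(3*k**3 + 17*k**2 + 27*k + 12).
s_(k+1) − s_k = 4*3**k*(3*k**3 + 17*k**2 + 27*k + 12)*factorial(k + 3) = t_k.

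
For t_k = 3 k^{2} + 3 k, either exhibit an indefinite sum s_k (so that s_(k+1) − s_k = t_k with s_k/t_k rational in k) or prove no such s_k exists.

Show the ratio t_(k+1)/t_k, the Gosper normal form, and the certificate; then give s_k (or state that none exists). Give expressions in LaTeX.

r(k) = (k + 2)/k after simplifying.
So A=1 and B=1, with C=k**2 + k.
f must satisfy (1)·f(k+1) − (1)·f(k) = k**2 + k.
Degrees (0,0,2) ⇒ d ≤ 3.
Coefficient equations give f(k) = k*(k - 1)*(k + 1)/3.
R(k) = B(k−1)·f(k)/C(k) = (k - 1)/3; s_k = R·t_k = k**3 - k.
Verify: 3*k*(k + 1) matches t_k.

s_k = k^{3} - k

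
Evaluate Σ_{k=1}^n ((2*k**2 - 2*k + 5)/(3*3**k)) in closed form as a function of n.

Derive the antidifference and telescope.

S(n) = 3**(-n - 1)*(4*3**n - n**2 - 2*n - 4)

Ratio r(k) = (2*k**2 + 2*k + 5)/(3*(2*k**2 - 2*k + 5)).
Factor: A=1/3; B=1; C=k**2 - k + 5/2.
f must satisfy (1/3)·f(k+1) − (1)·f(k) = k**2 - k + 5/2.
d = 2 from the (0,0,2) case.
Match coefficients ⇒ f(k) = -3*(k**2 + 3)/2.
Certificate R = B(k−1)f/C = -3*(k**2 + 3)/(2*k**2 - 2*k + 5) gives s_k = (-k**2 - 3)/3**k.
Verify: (2*k**2 - 2*k + 5)/(3*3**k) matches t_k.
Σ_(k=1)^n t_k = s_(n+1) − s_(1) = (3**(-n - 1)*(-n**2 - 2*n - 4)) − (-4/3), i.e. 3**(-n - 1)*(4*3**n - n**2 - 2*n - 4).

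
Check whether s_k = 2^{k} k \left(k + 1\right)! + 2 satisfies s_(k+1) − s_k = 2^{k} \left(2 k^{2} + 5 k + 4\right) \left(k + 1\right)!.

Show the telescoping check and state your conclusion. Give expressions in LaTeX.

s_(k+1) = 2**(k + 1)*(k + 1)*factorial(k + 2) + 2
s_(k+1) − s_k = 2**k*(2*k**2 + 5*k + 4)*factorial(k + 1)
(s_(k+1) − s_k) − t_k = 0

Valid — Δs_k = t_k.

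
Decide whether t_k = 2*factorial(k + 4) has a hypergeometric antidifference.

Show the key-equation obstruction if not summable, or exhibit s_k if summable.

r(k) = k + 5 after simplifying.
Gosper form: A/B · C(k+1)/C(k) with A=k + 5, B=1, C=1.
Need (k + 5)·f(k+1) − (1)·f(k) = 1.
d = -1 from the (1,0,0) case.
d = -1 < 0 ⇒ no nonzero polynomial f; not summable.

No — t_k has no hypergeometric antidifference.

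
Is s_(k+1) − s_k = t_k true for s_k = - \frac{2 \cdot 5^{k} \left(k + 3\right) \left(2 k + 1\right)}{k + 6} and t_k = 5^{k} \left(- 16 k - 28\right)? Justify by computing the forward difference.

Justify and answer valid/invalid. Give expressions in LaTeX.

Invalid: residual \frac{5^{k} \left(48 k^{2} + 360 k + 498\right)}{k^{2} + 13 k + 42} ≠ 0.

s_(k+1) = -10*5**k*(k + 4)*(2*k + 3)/(k + 7)
s_(k+1) − s_k = 5**k*(-16*k**3 - 188*k**2 - 676*k - 678)/(k**2 + 13*k + 42)
(s_(k+1) − s_k) − t_k = 5**k*(48*k**2 + 360*k + 498)/(k**2 + 13*k + 42)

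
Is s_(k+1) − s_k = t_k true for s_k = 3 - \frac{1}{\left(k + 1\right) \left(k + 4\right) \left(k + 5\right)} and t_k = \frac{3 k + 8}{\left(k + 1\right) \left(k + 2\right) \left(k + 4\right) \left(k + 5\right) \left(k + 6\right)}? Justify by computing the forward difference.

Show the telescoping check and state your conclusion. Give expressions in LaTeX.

s_(k+1) = 3 - 1/((k + 2)*(k + 5)*(k + 6))
s_(k+1) − s_k = (3*k + 8)/(k**5 + 18*k**4 + 121*k**3 + 372*k**2 + 508*k + 240)
(s_(k+1) − s_k) − t_k = 0

valid; difference matches t_k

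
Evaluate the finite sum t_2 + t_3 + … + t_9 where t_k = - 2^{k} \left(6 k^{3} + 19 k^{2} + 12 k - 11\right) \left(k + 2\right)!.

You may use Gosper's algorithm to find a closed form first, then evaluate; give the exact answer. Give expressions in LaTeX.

Step 1: r(k) = 2*(6*k**4 + 55*k**3 + 179*k**2 + 230*k + 78)/(6*k**3 + 19*k**2 + 12*k - 11).
Take A(k)=2*k + 6, B(k)=1, C(k)=k**3 + 19*k**2/6 + 2*k - 11/6.
f must satisfy (2*k + 6)·f(k+1) − (1)·f(k) = k**3 + 19*k**2/6 + 2*k - 11/6.
deg f ≤ 2 (via 1,0,3).
Solving with deg f ≤ 2: f(k) = (3*k**2 - 4*k - 1)/6.
Certificate R = B(k−1)f/C = (3*k**2 - 4*k - 1)/(6*k**3 + 19*k**2 + 12*k - 11) gives s_k = 2**k*(-3*k**2 + 4*k + 1)*factorial(k + 2).
Verify: -2**k*(6*k**3 + 19*k**2 + 12*k - 11)*factorial(k + 2) matches t_k.
Sum = s_(10) − s_(2); s_(10) = -127038888345600, s_(2) = -288 ⇒ -127038888345312.

Σ = -127038888345312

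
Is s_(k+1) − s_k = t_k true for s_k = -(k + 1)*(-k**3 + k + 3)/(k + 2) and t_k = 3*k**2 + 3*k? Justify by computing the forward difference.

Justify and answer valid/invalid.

s_(k+1) = -(k + 2)*(k - (k + 1)**3 + 4)/(k + 3)
s_(k+1) − s_k = (3*k**4 + 16*k**3 + 24*k**2 + 11*k - 3)/(k**2 + 5*k + 6)
(s_(k+1) − s_k) − t_k = (-2*k**3 - 9*k**2 - 7*k - 3)/(k**2 + 5*k + 6)

Invalid: residual (-2*k**3 - 9*k**2 - 7*k - 3)/(k**2 + 5*k + 6) ≠ 0.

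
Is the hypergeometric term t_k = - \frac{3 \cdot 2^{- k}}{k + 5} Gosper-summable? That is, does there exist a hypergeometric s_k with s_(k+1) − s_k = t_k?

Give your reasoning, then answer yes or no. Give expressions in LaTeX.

No — negative degree bound, so no certificate f.

Step 1: r(k) = (k + 5)/(2*(k + 6)).
Normal form (A,B,C) = (k/2 + 5/2, k + 6, 1).
Solve (k/2 + 5/2)·f(k+1) − (k + 5)·f(k) = 1.
Bound: deg f ≤ -1.
Bound -1 < 0, so the key equation has no polynomial solution.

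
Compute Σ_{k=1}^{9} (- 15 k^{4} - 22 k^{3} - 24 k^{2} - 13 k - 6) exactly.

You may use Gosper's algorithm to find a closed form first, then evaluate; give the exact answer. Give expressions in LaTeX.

The ratio is (15*k**4 + 82*k**3 + 180*k**2 + 187*k + 80)/(15*k**4 + 22*k**3 + 24*k**2 + 13*k + 6).
So A=1 and B=1, with C=k**4 + 22*k**3/15 + 8*k**2/5 + 13*k/15 + 2/5.
Key eq: (1)·f(k+1) = (1)·f(k) + (k**4 + 22*k**3/15 + 8*k**2/5 + 13*k/15 + 2/5).
Degrees (0,0,4) ⇒ d ≤ 5.
A polynomial solution: f(k) = k*(3*k**4 - 2*k**3 + 2*k**2 + 3)/15.
So s_k = (B(k−1)f/C)·t_k = (k*(3*k**4 - 2*k**3 + 2*k**2 + 3)/(15*k**4 + 22*k**3 + 24*k**2 + 13*k + 6))·t_k = k*(-3*k**4 + 2*k**3 - 2*k**2 - 3).
Verify: -15*k**4 - 22*k**3 - 24*k**2 - 13*k - 6 matches t_k.
Telescoping: Σ = s_(10) − s_(1) = -282030 − (-6) = -282024.

Σ = -282024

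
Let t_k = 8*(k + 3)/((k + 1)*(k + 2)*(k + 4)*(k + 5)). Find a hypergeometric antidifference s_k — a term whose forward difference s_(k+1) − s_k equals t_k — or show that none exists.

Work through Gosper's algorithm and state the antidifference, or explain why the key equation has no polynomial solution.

s_k = k*(k + 5)/(k**2 + 5*k + 4)

The ratio is (k + 1)*(k + 4)**2/((k + 3)**2*(k + 6)).
Normal form (A,B,C) = (k + 1, k + 6, k**2 + 6*k + 9).
Need (k + 1)·f(k+1) − (k + 5)·f(k) = k**2 + 6*k + 9.
deg f ≤ 4 (via 1,1,2).
A polynomial solution: f(k) = k*(k + 2)*(k + 3)*(k + 5)/8.
R(k) = B(k−1)·f(k)/C(k) = k*(k + 2)*(k + 5)**2/(8*(k + 3)); s_k = R·t_k = k*(k + 5)/(k**2 + 5*k + 4).
s_(k+1) − s_k = 8*(k + 3)/(k**4 + 12*k**3 + 49*k**2 + 78*k + 40) = t_k.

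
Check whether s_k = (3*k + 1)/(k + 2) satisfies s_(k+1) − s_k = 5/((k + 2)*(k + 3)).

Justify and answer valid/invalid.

s_(k+1) = (3*k + 4)/(k + 3)
s_(k+1) − s_k = 5/(k**2 + 5*k + 6)
(s_(k+1) − s_k) − t_k = 0

valid (s_(k+1) − s_k reduces to t_k)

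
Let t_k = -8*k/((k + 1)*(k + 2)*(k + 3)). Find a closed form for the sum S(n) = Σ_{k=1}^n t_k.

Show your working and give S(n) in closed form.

Ratio r(k) = (k + 1)**2/(k*(k + 4)).
Gosper form: A/B · C(k+1)/C(k) with A=k + 1, B=k + 4, C=k.
Solve (k + 1)·f(k+1) − (k + 3)·f(k) = k.
d = 2 from the (1,1,1) case.
Solve for f: f(k) = k*(k - 1)/4 (degree 2 ≤ 2).
Then R = B(k−1)f/C = (k - 1)*(k + 3)/4, so s_k = R(k)·t_k = 2*k*(1 - k)/((k + 1)*(k + 2)).
s_(k+1) − s_k = -8*k/(k**3 + 6*k**2 + 11*k + 6) = t_k.
Σ_(k=1)^n t_k = s_(n+1) − s_(1) = (2*n*(-n - 1)/(n**2 + 5*n + 6)) − (0), i.e. 2*n*(-n - 1)/(n**2 + 5*n + 6).

S(n) = 2*n*(-n - 1)/(n**2 + 5*n + 6)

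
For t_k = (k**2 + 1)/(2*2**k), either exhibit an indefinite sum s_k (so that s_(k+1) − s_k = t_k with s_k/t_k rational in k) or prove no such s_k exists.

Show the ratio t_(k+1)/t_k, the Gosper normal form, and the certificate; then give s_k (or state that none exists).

s_k = (-k**2 - 2*k - 4)/2**k

Compute t_(k+1)/t_k: get ((k + 1)**2 + 1)/(2*(k**2 + 1)).
So A=1/2 and B=1, with C=k**2 + 1.
Solve (1/2)·f(k+1) − (1)·f(k) = k**2 + 1.
Bound: deg f ≤ 2.
A polynomial solution: f(k) = -2*(k**2 + 2*k + 4).
So s_k = (B(k−1)f/C)·t_k = (-2*(k**2 + 2*k + 4)/(k**2 + 1))·t_k = (-k**2 - 2*k - 4)/2**k.
Verify: (k**2 + 1)/(2*2**k) matches t_k.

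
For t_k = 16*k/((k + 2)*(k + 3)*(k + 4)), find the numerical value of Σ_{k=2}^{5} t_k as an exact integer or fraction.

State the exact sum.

The ratio is (k + 1)*(k + 2)/(k*(k + 5)).
Factor: A=k + 2; B=k + 5; C=k.
Solve (k + 2)·f(k+1) − (k + 4)·f(k) = k.
From deg A=1, deg B=1, deg C=1: d=2.
Coefficient equations give f(k) = k*(k - 1)/6.
Get s_k = R·t_k = 8*k*(k - 1)/(3*(k + 2)*(k + 3)) with R(k) = B(k−1)f(k)/C(k) = (k - 1)*(k + 4)/6.
Check: Δs_k = 16*k/(k**3 + 9*k**2 + 26*k + 24). ✓
Telescoping: Σ = s_(6) − s_(2) = 10/9 − (4/15) = 38/45.

Σ = 38/45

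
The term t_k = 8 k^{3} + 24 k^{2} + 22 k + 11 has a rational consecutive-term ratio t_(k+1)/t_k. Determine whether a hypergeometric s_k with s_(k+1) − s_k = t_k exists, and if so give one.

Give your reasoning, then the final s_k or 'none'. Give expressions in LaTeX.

s_k = k \left(2 k^{3} + 4 k^{2} + k + 4\right)

Compute t_(k+1)/t_k: get (8*k**3 + 48*k**2 + 94*k + 65)/(8*k**3 + 24*k**2 + 22*k + 11).
A = 1, B = 1, C = k**3 + 3*k**2 + 11*k/4 + 11/8.
Solve (1)·f(k+1) − (1)·f(k) = k**3 + 3*k**2 + 11*k/4 + 11/8.
Bound: deg f ≤ 4.
Solve for f: f(k) = k*(2*k**3 + 4*k**2 + k + 4)/8 (degree 4 ≤ 4).
So s_k = (B(k−1)f/C)·t_k = (k*(2*k**3 + 4*k**2 + k + 4)/(8*k**3 + 24*k**2 + 22*k + 11))·t_k = k*(2*k**3 + 4*k**2 + k + 4).
Check: Δs_k = 8*k**3 + 24*k**2 + 22*k + 11. ✓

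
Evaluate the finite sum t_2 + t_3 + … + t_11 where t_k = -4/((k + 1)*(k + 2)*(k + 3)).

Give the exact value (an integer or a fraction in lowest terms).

Step 1: r(k) = (k + 1)/(k + 4).
A = k + 1, B = k + 4, C = 1.
f must satisfy (k + 1)·f(k+1) − (k + 3)·f(k) = 1.
From deg A=1, deg B=1, deg C=0: d=2.
Match coefficients ⇒ f(k) = k*(k + 3)/4.
R(k) = B(k−1)·f(k)/C(k) = k*(k + 3)**2/4; s_k = R·t_k = k*(-k - 3)/((k + 1)*(k + 2)).
Verify: -4/(k**3 + 6*k**2 + 11*k + 6) matches t_k.
Telescoping: Σ = s_(12) − s_(2) = -90/91 − (-5/6) = -85/546.

Σ = -85/546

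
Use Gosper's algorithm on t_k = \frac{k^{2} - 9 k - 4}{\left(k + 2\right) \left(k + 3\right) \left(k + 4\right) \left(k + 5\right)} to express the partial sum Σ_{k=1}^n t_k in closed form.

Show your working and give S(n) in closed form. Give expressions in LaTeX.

S(n) = \frac{n \left(- n^{2} - 32 n - 47\right)}{20 \left(n^{3} + 12 n^{2} + 47 n + 60\right)}

The ratio is (k + 2)*(9*k - (k + 1)**2 + 13)/((k + 6)*(-k**2 + 9*k + 4)).
Gosper form: A/B · C(k+1)/C(k) with A=k + 2, B=k + 6, C=k**2 - 9*k - 4.
Key eq: (k + 2)·f(k+1) = (k + 5)·f(k) + (k**2 - 9*k - 4).
deg f ≤ 3 (via 1,1,2).
Coefficient equations give f(k) = -k*(k**2 + 21*k + 2)/12.
So s_k = (B(k−1)f/C)·t_k = (-k*(k + 5)*(k**2 + 21*k + 2)/(12*(k**2 - 9*k - 4)))·t_k = k*(-k**2 - 21*k - 2)/(12*(k + 2)*(k + 3)*(k + 4)).
Check: Δs_k = (k**2 - 9*k - 4)/(k**4 + 14*k**3 + 71*k**2 + 154*k + 120). ✓
Σ_(k=1)^n t_k = s_(n+1) − s_(1) = ((-n**3 - 24*n**2 - 47*n - 24)/(12*(n**3 + 12*n**2 + 47*n + 60))) − (-1/30), i.e. n*(-n**2 - 32*n - 47)/(20*(n**3 + 12*n**2 + 47*n + 60)).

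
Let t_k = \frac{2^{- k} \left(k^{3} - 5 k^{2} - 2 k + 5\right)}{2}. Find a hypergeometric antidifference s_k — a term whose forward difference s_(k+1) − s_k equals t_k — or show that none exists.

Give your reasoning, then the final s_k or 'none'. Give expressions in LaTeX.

Ratio r(k) = (k**3 - 2*k**2 - 9*k - 1)/(2*(k**3 - 5*k**2 - 2*k + 5)).
Gosper form: A/B · C(k+1)/C(k) with A=1/2, B=1, C=k**3 - 5*k**2 - 2*k + 5.
f must satisfy (1/2)·f(k+1) − (1)·f(k) = k**3 - 5*k**2 - 2*k + 5.
Bound: deg f ≤ 3.
Match coefficients ⇒ f(k) = -2*(k**3 - 2*k**2 - 3*k + 1).
R(k) = B(k−1)·f(k)/C(k) = -2*(k**3 - 2*k**2 - 3*k + 1)/(k**3 - 5*k**2 - 2*k + 5); s_k = R·t_k = (-k**3 + 2*k**2 + 3*k - 1)/2**k.
Verify: (k**3 - 5*k**2 - 2*k + 5)/(2*2**k) matches t_k.

s_k = 2^{- k} \left(- k^{3} + 2 k^{2} + 3 k - 1\right)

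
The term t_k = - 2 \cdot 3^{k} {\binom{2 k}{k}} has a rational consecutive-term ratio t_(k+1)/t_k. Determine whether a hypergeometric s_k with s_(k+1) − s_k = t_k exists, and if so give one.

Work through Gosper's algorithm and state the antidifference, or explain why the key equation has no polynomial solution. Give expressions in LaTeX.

The ratio is 6*(2*k + 1)/(k + 1).
Factor: A=12*k + 6; B=k + 1; C=1.
f must satisfy (12*k + 6)·f(k+1) − (k)·f(k) = 1.
d = -1 from the (1,1,0) case.
d = -1 < 0 ⇒ no nonzero polynomial f; not summable.

not Gosper-summable; s_k does not exist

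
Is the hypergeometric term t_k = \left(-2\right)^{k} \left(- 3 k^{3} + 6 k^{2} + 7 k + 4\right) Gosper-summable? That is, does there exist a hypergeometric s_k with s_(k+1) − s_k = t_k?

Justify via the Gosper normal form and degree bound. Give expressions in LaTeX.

Yes. s_k = \left(-2\right)^{k} k \left(k^{2} - 4 k + 1\right).

r(k) = 2*(-3*k**3 - 3*k**2 + 10*k + 14)/(3*k**3 - 6*k**2 - 7*k - 4) after simplifying.
Gosper form: A/B · C(k+1)/C(k) with A=-2, B=1, C=k**3 - 2*k**2 - 7*k/3 - 4/3.
Need (-2)·f(k+1) − (1)·f(k) = k**3 - 2*k**2 - 7*k/3 - 4/3.
Degrees (0,0,3) ⇒ d ≤ 3.
Coefficient equations give f(k) = -k*(k**2 - 4*k + 1)/3.
So s_k = (B(k−1)f/C)·t_k = (-k*(k**2 - 4*k + 1)/(3*k**3 - 6*k**2 - 7*k - 4))·t_k = (-2)**k*k*(k**2 - 4*k + 1).
Check: Δs_k = (-2)**k*(-3*k**3 + 6*k**2 + 7*k + 4). ✓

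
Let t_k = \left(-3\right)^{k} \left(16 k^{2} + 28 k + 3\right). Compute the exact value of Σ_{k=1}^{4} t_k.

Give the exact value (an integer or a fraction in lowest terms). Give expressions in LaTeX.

Σ = 24780

Step 1: r(k) = 3*(-16*k**2 - 60*k - 47)/(16*k**2 + 28*k + 3).
Take A(k)=-3, B(k)=1, C(k)=k**2 + 7*k/4 + 3/16.
Set up (-3)·f(k+1) − (1)·f(k) − (k**2 + 7*k/4 + 3/16) = 0.
d = 2 from the (0,0,2) case.
Match coefficients ⇒ f(k) = -(k + 1)*(4*k - 3)/16.
Certificate R = B(k−1)f/C = -(k + 1)*(4*k - 3)/(16*k**2 + 28*k + 3) gives s_k = (-3)**k*(-4*k**2 - k + 3).
Δs = (-3)**k*(16*k**2 + 28*k + 3), as required.
Sum = s_(5) − s_(1); s_(5) = 24786, s_(1) = 6 ⇒ 24780.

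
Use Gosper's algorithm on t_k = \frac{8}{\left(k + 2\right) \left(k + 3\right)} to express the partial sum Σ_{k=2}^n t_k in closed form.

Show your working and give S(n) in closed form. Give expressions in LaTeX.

S(n) = \frac{2 \left(n - 1\right)}{n + 3}

Ratio r(k) = (k + 2)/(k + 4).
Factor: A=k + 2; B=k + 4; C=1.
Need (k + 2)·f(k+1) − (k + 3)·f(k) = 1.
d = 1 from the (1,1,0) case.
Coefficient equations give f(k) = k/2.
Certificate R = B(k−1)f/C = k*(k + 3)/2 gives s_k = 4*k/(k + 2).
Check: Δs_k = 8/(k**2 + 5*k + 6). ✓
s_(n+1) = 4*(n + 1)/(n + 3) and s_(2) = 2, so S(n) = 2*(n - 1)/(n + 3).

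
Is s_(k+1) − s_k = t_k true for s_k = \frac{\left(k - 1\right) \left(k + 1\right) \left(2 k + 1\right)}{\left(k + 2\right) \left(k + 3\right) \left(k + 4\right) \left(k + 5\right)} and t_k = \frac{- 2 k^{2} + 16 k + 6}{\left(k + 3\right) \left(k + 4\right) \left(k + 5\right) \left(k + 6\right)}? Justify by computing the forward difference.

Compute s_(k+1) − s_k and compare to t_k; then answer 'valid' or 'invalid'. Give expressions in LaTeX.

s_(k+1) = k*(k + 2)*(2*k + 3)/((k + 3)*(k + 4)*(k + 5)*(k + 6))
s_(k+1) − s_k = (-2*k**3 + 16*k**2 + 25*k + 6)/(k**5 + 20*k**4 + 155*k**3 + 580*k**2 + 1044*k + 720)
(s_(k+1) − s_k) − t_k = (4*k**2 - 13*k - 6)/(k**5 + 20*k**4 + 155*k**3 + 580*k**2 + 1044*k + 720)

Invalid: residual \frac{4 k^{2} - 13 k - 6}{k^{5} + 20 k^{4} + 155 k^{3} + 580 k^{2} + 1044 k + 720} ≠ 0.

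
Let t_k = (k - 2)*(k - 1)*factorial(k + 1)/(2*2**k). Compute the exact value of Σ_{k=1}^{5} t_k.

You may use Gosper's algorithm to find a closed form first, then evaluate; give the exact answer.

Σ = 321/2

The ratio is k*(k + 2)/(2*(k - 2)).
Take A(k)=k/2 + 1, B(k)=1, C(k)=k**2 - 3*k + 2.
Need (k/2 + 1)·f(k+1) − (1)·f(k) = k**2 - 3*k + 2.
deg f ≤ 1 (via 1,0,2).
A polynomial solution: f(k) = 2*(k - 4).
So s_k = (B(k−1)f/C)·t_k = (2*(k - 4)/((k - 2)*(k - 1)))·t_k = (k - 4)*factorial(k + 1)/2**k.
Check: Δs_k = (k - 2)*(k - 1)*factorial(k + 1)/(2*2**k). ✓
Telescoping: Σ = s_(6) − s_(1) = 315/2 − (-3) = 321/2.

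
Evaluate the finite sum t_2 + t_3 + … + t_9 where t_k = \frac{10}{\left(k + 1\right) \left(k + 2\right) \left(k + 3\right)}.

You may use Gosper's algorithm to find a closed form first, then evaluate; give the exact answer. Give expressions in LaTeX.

Compute t_(k+1)/t_k: get (k + 1)/(k + 4).
Take A(k)=k + 1, B(k)=k + 4, C(k)=1.
f must satisfy (k + 1)·f(k+1) − (k + 3)·f(k) = 1.
d = 2 from the (1,1,0) case.
Coefficient equations give f(k) = k*(k + 3)/4.
Certificate R = B(k−1)f/C = k*(k + 3)**2/4 gives s_k = 5*k*(k + 3)/(2*(k + 1)*(k + 2)).
Δs = 10/(k**3 + 6*k**2 + 11*k + 6), as required.
Telescoping: Σ = s_(10) − s_(2) = 325/132 − (25/12) = 25/66.

Σ = 25/66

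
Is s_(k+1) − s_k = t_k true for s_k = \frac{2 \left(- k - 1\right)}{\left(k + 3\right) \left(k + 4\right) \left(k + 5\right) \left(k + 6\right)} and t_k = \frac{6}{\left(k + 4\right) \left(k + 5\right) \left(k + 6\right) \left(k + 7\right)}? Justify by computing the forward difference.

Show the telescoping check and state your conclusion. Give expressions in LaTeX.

Invalid: residual - \frac{16}{k^{5} + 25 k^{4} + 245 k^{3} + 1175 k^{2} + 2754 k + 2520} ≠ 0.

s_(k+1) = 2*(-k - 2)/((k + 4)*(k + 5)*(k + 6)*(k + 7))
s_(k+1) − s_k = 2*(3*k + 1)/(k**5 + 25*k**4 + 245*k**3 + 1175*k**2 + 2754*k + 2520)
(s_(k+1) − s_k) − t_k = -16/(k**5 + 25*k**4 + 245*k**3 + 1175*k**2 + 2754*k + 2520)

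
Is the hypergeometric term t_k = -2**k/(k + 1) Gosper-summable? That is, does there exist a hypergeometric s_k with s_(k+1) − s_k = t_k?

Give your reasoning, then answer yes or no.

No. Not Gosper-summable.

The ratio is 2*(k + 1)/(k + 2).
Gosper form: A/B · C(k+1)/C(k) with A=2*k + 2, B=k + 2, C=1.
Solve (2*k + 2)·f(k+1) − (k + 1)·f(k) = 1.
deg f ≤ -1 (via 1,1,0).
Bound -1 < 0, so the key equation has no polynomial solution.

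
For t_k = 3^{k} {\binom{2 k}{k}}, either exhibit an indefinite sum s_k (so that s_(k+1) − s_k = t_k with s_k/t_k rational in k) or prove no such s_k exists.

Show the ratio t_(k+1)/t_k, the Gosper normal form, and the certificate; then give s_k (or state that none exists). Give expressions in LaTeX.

no hypergeometric antidifference exists

Compute t_(k+1)/t_k: get 6*(2*k + 1)/(k + 1).
Factor: A=12*k + 6; B=k + 1; C=1.
f must satisfy (12*k + 6)·f(k+1) − (k)·f(k) = 1.
deg f ≤ -1 (via 1,1,0).
d = -1 < 0 ⇒ no nonzero polynomial f; not summable.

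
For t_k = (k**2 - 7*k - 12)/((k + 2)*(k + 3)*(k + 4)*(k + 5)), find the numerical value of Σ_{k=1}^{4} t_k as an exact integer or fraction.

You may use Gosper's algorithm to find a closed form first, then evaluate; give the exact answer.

Σ = -31/315

Ratio r(k) = (k + 2)*(7*k - (k + 1)**2 + 19)/((k + 6)*(-k**2 + 7*k + 12)).
So A=k + 2 and B=k + 6, with C=k**2 - 7*k - 12.
Key eq: (k + 2)·f(k+1) = (k + 5)·f(k) + (k**2 - 7*k - 12).
deg f ≤ 3 (via 1,1,2).
Coefficient equations give f(k) = -k*(k**2 + 15*k + 20)/6.
R(k) = B(k−1)·f(k)/C(k) = -k*(k + 5)*(k**2 + 15*k + 20)/(6*(k**2 - 7*k - 12)); s_k = R·t_k = k*(-k**2 - 15*k - 20)/(6*(k + 2)*(k + 3)*(k + 4)).
Verify: (k**2 - 7*k - 12)/(k**4 + 14*k**3 + 71*k**2 + 154*k + 120) matches t_k.
Sum = s_(5) − s_(1); s_(5) = -25/126, s_(1) = -1/10 ⇒ -31/315.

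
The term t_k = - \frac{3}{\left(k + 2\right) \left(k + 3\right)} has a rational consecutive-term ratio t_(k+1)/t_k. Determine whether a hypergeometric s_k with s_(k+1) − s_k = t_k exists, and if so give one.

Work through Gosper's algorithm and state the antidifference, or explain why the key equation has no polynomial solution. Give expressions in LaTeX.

s_k = - \frac{3 k}{2 k + 4}

Step 1: r(k) = (k + 2)/(k + 4).
A = k + 2, B = k + 4, C = 1.
Set up (k + 2)·f(k+1) − (k + 3)·f(k) − (1) = 0.
From deg A=1, deg B=1, deg C=0: d=1.
Solve for f: f(k) = k/2 (degree 1 ≤ 1).
R(k) = B(k−1)·f(k)/C(k) = k*(k + 3)/2; s_k = R·t_k = -3*k/(2*k + 4).
s_(k+1) − s_k = -3/(k**2 + 5*k + 6) = t_k.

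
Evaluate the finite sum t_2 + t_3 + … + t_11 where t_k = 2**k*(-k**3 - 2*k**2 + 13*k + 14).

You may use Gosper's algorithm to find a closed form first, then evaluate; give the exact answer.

Compute t_(k+1)/t_k: get 2*(k**3 + 5*k**2 - 6*k - 24)/(k**3 + 2*k**2 - 13*k - 14).
Gosper form: A/B · C(k+1)/C(k) with A=2, B=1, C=k**3 + 2*k**2 - 13*k - 14.
Solve (2)·f(k+1) − (1)·f(k) = k**3 + 2*k**2 - 13*k - 14.
Degrees (0,0,3) ⇒ d ≤ 3.
A polynomial solution: f(k) = k**3 - 4*k**2 - 3*k - 2.
Then R = B(k−1)f/C = (k**3 - 4*k**2 - 3*k - 2)/((k + 1)*(k**2 + k - 14)), so s_k = R(k)·t_k = 2**k*(-k**3 + 4*k**2 + 3*k + 2).
Verify: 2**k*(-k**3 - 2*k**2 + 13*k + 14) matches t_k.
Σ_(k=2)^(11) t_k = s_(12) − s_(2) = -4562944 − (64) = -4563008.

Σ = -4563008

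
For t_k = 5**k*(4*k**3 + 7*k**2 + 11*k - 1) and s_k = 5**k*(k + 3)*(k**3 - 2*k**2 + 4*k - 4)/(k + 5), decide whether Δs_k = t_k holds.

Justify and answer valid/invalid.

s_(k+1) = 5**(k + 1)*(k + 4)*(4*k + (k + 1)**3 - 2*(k + 1)**2)/(k + 6)
s_(k+1) − s_k = 5**k*(4*k**5 + 43*k**4 + 156*k**3 + 234*k**2 + 219*k - 28)/(k**2 + 11*k + 30)
(s_(k+1) − s_k) − t_k = 5**k*(-8*k**4 - 52*k**3 - 96*k**2 - 100*k + 2)/(k**2 + 11*k + 30)

Invalid: residual 5**k*(-8*k**4 - 52*k**3 - 96*k**2 - 100*k + 2)/(k**2 + 11*k + 30) ≠ 0.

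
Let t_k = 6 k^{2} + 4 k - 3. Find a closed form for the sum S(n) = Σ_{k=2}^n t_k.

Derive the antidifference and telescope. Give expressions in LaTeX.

Step 1: r(k) = (6*k**2 + 16*k + 7)/(6*k**2 + 4*k - 3).
Normal form (A,B,C) = (1, 1, k**2 + 2*k/3 - 1/2).
Need (1)·f(k+1) − (1)·f(k) = k**2 + 2*k/3 - 1/2.
Bound: deg f ≤ 3.
Solving with deg f ≤ 3: f(k) = k*(2*k**2 - k - 4)/6.
R(k) = B(k−1)·f(k)/C(k) = k*(2*k**2 - k - 4)/(6*k**2 + 4*k - 3); s_k = R·t_k = k*(2*k**2 - k - 4).
s_(k+1) − s_k = 6*k**2 + 4*k - 3 = t_k.
Evaluate: s_(n+1) = 2*n**3 + 5*n**2 - 3; subtract s_(2) = 4 ⇒ S(n) = 2*n**3 + 5*n**2 - 7.

S(n) = 2 n^{3} + 5 n^{2} - 7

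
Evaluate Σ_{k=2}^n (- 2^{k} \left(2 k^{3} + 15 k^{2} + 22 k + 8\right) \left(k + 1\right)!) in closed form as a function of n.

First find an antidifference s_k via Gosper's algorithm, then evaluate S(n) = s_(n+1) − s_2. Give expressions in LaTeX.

The ratio is 2*(2*k**4 + 25*k**3 + 100*k**2 + 163*k + 94)/(2*k**3 + 15*k**2 + 22*k + 8).
Gosper form: A/B · C(k+1)/C(k) with A=2*k + 4, B=1, C=k**3 + 15*k**2/2 + 11*k + 4.
Key eq: (2*k + 4)·f(k+1) = (1)·f(k) + (k**3 + 15*k**2/2 + 11*k + 4).
From deg A=1, deg B=0, deg C=3: d=2.
Coefficient equations give f(k) = (k**2 + 4*k - 4)/2.
R(k) = B(k−1)·f(k)/C(k) = (k**2 + 4*k - 4)/(2*k**3 + 15*k**2 + 22*k + 8); s_k = R·t_k = -2**k*(k**2 + 4*k - 4)*factorial(k + 1).
Δs = -2**k*(2*k**3 + 15*k**2 + 22*k + 8)*factorial(k + 1), as required.
s_(n+1) = -2**(n + 1)*(n**2 + 6*n + 1)*factorial(n + 2) and s_(2) = -192, so S(n) = -2*2**n*n**4*factorial(n) - 18*2**n*n**3*factorial(n) - 42*2**n*n**2*factorial(n) - 30*2**n*n*factorial(n) - 4*2**n*factorial(n) + 192.

S(n) = - 2 \cdot 2^{n} n^{4} n! - 18 \cdot 2^{n} n^{3} n! - 42 \cdot 2^{n} n^{2} n! - 30 \cdot 2^{n} n n! - 4 \cdot 2^{n} n! + 192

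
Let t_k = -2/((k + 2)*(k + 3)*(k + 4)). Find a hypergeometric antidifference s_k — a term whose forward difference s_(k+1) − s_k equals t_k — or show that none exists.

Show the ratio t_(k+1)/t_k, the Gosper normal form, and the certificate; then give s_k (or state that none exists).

s_k = k*(-k - 5)/(6*(k + 2)*(k + 3))

Compute t_(k+1)/t_k: get (k + 2)/(k + 5).
A = k + 2, B = k + 5, C = 1.
Set up (k + 2)·f(k+1) − (k + 4)·f(k) − (1) = 0.
d = 2 from the (1,1,0) case.
Solving with deg f ≤ 2: f(k) = k*(k + 5)/12.
R(k) = B(k−1)·f(k)/C(k) = k*(k + 4)*(k + 5)/12; s_k = R·t_k = k*(-k - 5)/(6*(k + 2)*(k + 3)).
s_(k+1) − s_k = -2/(k**3 + 9*k**2 + 26*k + 24) = t_k.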